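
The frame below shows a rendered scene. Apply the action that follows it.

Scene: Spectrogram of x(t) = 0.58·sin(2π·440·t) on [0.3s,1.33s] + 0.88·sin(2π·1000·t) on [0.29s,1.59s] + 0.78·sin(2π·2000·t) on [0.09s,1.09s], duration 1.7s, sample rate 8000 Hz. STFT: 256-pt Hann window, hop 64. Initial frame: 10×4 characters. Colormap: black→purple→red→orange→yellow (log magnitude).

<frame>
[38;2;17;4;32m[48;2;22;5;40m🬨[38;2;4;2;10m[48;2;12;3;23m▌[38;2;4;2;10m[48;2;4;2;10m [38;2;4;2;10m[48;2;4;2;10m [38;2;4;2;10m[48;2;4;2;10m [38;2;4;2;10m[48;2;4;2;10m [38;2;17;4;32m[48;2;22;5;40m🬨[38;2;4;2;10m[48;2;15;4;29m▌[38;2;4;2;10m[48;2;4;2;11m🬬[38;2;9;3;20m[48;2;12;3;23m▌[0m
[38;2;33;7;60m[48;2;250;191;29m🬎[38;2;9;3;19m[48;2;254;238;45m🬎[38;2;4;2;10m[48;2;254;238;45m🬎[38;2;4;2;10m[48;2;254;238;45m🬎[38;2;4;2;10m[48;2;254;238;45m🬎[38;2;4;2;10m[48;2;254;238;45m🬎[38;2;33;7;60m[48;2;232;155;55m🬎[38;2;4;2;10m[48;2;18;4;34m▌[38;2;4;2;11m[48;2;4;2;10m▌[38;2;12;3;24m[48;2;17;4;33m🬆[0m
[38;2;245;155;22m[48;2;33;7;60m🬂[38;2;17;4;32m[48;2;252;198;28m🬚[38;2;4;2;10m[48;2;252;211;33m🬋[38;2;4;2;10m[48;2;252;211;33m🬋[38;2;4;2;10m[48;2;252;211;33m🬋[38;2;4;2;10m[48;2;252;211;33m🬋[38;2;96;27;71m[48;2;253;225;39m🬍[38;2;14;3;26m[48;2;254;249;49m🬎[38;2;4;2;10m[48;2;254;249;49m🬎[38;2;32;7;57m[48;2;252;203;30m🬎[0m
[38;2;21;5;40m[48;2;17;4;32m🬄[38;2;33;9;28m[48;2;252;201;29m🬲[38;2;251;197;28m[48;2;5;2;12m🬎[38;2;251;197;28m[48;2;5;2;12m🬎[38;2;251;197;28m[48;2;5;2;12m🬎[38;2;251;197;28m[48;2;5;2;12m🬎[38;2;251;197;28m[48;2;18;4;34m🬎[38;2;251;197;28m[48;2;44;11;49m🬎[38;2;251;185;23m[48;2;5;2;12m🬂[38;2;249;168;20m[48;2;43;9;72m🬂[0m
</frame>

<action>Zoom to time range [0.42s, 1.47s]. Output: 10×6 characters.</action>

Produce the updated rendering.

<frame>
[38;2;4;2;10m[48;2;4;2;10m [38;2;4;2;10m[48;2;4;2;10m [38;2;4;2;10m[48;2;4;2;10m [38;2;4;2;10m[48;2;4;2;10m [38;2;4;2;10m[48;2;4;2;10m [38;2;4;2;10m[48;2;4;2;10m [38;2;15;4;29m[48;2;19;5;36m▌[38;2;4;2;10m[48;2;4;2;10m [38;2;4;2;10m[48;2;15;4;29m▌[38;2;4;2;10m[48;2;4;2;10m [0m
[38;2;4;2;10m[48;2;4;2;10m [38;2;4;2;10m[48;2;4;2;10m [38;2;4;2;10m[48;2;4;2;10m [38;2;4;2;10m[48;2;4;2;10m [38;2;4;2;10m[48;2;4;2;10m [38;2;4;2;10m[48;2;4;2;10m [38;2;20;5;38m[48;2;27;6;49m🬕[38;2;4;2;10m[48;2;4;2;10m [38;2;4;2;10m[48;2;16;4;31m▌[38;2;4;2;10m[48;2;4;2;10m [0m
[38;2;4;2;10m[48;2;254;238;45m🬎[38;2;4;2;10m[48;2;254;238;45m🬎[38;2;4;2;10m[48;2;254;238;45m🬎[38;2;4;2;10m[48;2;254;238;45m🬎[38;2;4;2;10m[48;2;254;238;45m🬎[38;2;4;2;10m[48;2;254;238;45m🬎[38;2;43;10;71m[48;2;250;192;29m🬎[38;2;4;2;10m[48;2;4;2;10m [38;2;4;2;10m[48;2;19;4;35m▌[38;2;4;2;10m[48;2;4;2;10m [0m
[38;2;251;173;18m[48;2;4;2;10m🬂[38;2;251;173;18m[48;2;4;2;10m🬂[38;2;251;173;18m[48;2;4;2;10m🬂[38;2;251;173;18m[48;2;4;2;10m🬂[38;2;251;173;18m[48;2;4;2;10m🬂[38;2;251;173;18m[48;2;4;2;10m🬂[38;2;245;156;22m[48;2;43;10;71m🬂[38;2;4;2;10m[48;2;4;2;10m [38;2;4;2;10m[48;2;23;5;43m▌[38;2;4;2;10m[48;2;4;2;10m [0m
[38;2;4;2;11m[48;2;254;249;49m🬰[38;2;4;2;11m[48;2;254;249;49m🬰[38;2;4;2;11m[48;2;254;249;49m🬰[38;2;4;2;11m[48;2;254;249;49m🬰[38;2;4;2;11m[48;2;254;249;49m🬰[38;2;4;2;11m[48;2;254;249;49m🬰[38;2;254;249;49m[48;2;23;5;42m🬋[38;2;4;2;11m[48;2;254;249;49m🬰[38;2;22;5;41m[48;2;254;249;49m🬰[38;2;4;2;11m[48;2;254;249;49m🬰[0m
[38;2;251;183;22m[48;2;4;2;10m🬎[38;2;251;183;22m[48;2;4;2;10m🬎[38;2;251;183;22m[48;2;4;2;10m🬎[38;2;251;183;22m[48;2;4;2;10m🬎[38;2;251;183;22m[48;2;4;2;10m🬎[38;2;251;183;22m[48;2;4;2;10m🬎[38;2;251;183;22m[48;2;17;4;31m🬎[38;2;251;183;22m[48;2;4;2;10m🬎[38;2;251;184;22m[48;2;21;5;39m🬎[38;2;4;2;10m[48;2;4;2;10m [0m
</frame>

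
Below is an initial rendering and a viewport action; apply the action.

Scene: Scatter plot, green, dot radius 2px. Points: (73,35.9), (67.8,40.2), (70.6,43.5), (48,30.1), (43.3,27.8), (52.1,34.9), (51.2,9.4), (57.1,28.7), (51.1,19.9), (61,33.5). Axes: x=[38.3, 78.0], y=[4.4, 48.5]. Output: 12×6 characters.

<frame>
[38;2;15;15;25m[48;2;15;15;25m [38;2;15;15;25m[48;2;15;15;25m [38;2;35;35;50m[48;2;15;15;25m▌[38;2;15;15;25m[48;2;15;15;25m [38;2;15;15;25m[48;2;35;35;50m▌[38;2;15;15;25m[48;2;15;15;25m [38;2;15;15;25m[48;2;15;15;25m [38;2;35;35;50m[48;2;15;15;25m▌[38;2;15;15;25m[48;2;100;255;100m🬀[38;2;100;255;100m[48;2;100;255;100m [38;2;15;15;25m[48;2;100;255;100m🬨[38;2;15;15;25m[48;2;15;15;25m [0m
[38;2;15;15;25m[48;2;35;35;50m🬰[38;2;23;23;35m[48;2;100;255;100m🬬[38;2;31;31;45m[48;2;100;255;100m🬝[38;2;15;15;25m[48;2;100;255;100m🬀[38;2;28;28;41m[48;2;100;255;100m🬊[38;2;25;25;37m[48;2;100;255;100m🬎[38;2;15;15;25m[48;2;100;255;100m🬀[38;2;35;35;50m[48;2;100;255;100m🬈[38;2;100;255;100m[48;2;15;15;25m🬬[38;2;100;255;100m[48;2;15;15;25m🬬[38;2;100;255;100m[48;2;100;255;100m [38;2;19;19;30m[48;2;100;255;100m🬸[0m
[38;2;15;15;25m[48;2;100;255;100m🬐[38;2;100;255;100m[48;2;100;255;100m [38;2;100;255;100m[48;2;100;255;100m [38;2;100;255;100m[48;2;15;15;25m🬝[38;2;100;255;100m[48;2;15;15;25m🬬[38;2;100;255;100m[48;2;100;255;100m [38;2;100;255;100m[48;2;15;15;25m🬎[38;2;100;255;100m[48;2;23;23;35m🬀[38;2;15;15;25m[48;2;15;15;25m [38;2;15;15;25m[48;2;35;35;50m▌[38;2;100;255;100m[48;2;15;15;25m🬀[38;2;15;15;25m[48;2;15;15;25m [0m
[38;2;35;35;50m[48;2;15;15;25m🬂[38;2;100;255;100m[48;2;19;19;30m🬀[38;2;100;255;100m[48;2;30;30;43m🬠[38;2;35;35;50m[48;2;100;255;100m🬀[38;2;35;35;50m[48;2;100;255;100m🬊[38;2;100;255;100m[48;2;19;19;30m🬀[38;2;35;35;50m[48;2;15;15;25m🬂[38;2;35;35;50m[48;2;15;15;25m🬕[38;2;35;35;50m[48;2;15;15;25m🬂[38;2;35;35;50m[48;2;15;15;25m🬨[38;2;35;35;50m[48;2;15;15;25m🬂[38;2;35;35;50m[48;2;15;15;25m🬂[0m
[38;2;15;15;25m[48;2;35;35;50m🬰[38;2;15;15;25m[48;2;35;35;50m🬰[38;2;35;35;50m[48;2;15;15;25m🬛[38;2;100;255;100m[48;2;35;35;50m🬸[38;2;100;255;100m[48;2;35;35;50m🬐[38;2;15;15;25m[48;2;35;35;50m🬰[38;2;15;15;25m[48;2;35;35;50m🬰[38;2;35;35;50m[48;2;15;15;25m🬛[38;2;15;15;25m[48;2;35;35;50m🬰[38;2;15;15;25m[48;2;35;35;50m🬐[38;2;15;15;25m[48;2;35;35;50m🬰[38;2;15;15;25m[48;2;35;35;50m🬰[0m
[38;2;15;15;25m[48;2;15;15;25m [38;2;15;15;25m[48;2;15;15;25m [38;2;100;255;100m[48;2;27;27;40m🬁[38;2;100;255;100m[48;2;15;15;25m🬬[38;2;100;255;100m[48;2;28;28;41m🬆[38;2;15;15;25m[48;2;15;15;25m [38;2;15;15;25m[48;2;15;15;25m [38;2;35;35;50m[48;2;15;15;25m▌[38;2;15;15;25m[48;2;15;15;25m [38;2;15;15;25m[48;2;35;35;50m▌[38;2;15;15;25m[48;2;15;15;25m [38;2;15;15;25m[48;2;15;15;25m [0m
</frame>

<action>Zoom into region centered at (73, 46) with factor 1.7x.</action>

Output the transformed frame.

<frame>
[38;2;15;15;25m[48;2;15;15;25m [38;2;15;15;25m[48;2;15;15;25m [38;2;35;35;50m[48;2;15;15;25m▌[38;2;15;15;25m[48;2;15;15;25m [38;2;15;15;25m[48;2;35;35;50m▌[38;2;15;15;25m[48;2;15;15;25m [38;2;15;15;25m[48;2;15;15;25m [38;2;35;35;50m[48;2;15;15;25m▌[38;2;15;15;25m[48;2;15;15;25m [38;2;15;15;25m[48;2;35;35;50m▌[38;2;15;15;25m[48;2;15;15;25m [38;2;15;15;25m[48;2;15;15;25m [0m
[38;2;15;15;25m[48;2;35;35;50m🬰[38;2;15;15;25m[48;2;35;35;50m🬰[38;2;35;35;50m[48;2;15;15;25m🬛[38;2;15;15;25m[48;2;35;35;50m🬰[38;2;15;15;25m[48;2;35;35;50m🬐[38;2;15;15;25m[48;2;35;35;50m🬰[38;2;15;15;25m[48;2;35;35;50m🬰[38;2;35;35;50m[48;2;15;15;25m🬛[38;2;15;15;25m[48;2;35;35;50m🬰[38;2;15;15;25m[48;2;35;35;50m🬐[38;2;15;15;25m[48;2;35;35;50m🬰[38;2;15;15;25m[48;2;35;35;50m🬰[0m
[38;2;15;15;25m[48;2;15;15;25m [38;2;15;15;25m[48;2;15;15;25m [38;2;35;35;50m[48;2;15;15;25m▌[38;2;15;15;25m[48;2;15;15;25m [38;2;23;23;35m[48;2;100;255;100m🬝[38;2;15;15;25m[48;2;15;15;25m [38;2;15;15;25m[48;2;15;15;25m [38;2;35;35;50m[48;2;15;15;25m▌[38;2;15;15;25m[48;2;15;15;25m [38;2;15;15;25m[48;2;35;35;50m▌[38;2;15;15;25m[48;2;15;15;25m [38;2;15;15;25m[48;2;15;15;25m [0m
[38;2;35;35;50m[48;2;15;15;25m🬂[38;2;35;35;50m[48;2;15;15;25m🬂[38;2;31;31;45m[48;2;100;255;100m🬝[38;2;35;35;50m[48;2;100;255;100m🬂[38;2;100;255;100m[48;2;100;255;100m [38;2;100;255;100m[48;2;25;25;37m🬛[38;2;35;35;50m[48;2;15;15;25m🬂[38;2;35;35;50m[48;2;15;15;25m🬕[38;2;35;35;50m[48;2;15;15;25m🬂[38;2;35;35;50m[48;2;15;15;25m🬨[38;2;35;35;50m[48;2;15;15;25m🬂[38;2;35;35;50m[48;2;15;15;25m🬂[0m
[38;2;23;23;35m[48;2;100;255;100m🬬[38;2;15;15;25m[48;2;35;35;50m🬰[38;2;100;255;100m[48;2;28;28;41m🬊[38;2;100;255;100m[48;2;15;15;25m🬝[38;2;100;255;100m[48;2;30;30;43m🬂[38;2;21;21;33m[48;2;100;255;100m🬆[38;2;23;23;35m[48;2;100;255;100m🬬[38;2;35;35;50m[48;2;15;15;25m🬛[38;2;15;15;25m[48;2;35;35;50m🬰[38;2;15;15;25m[48;2;35;35;50m🬐[38;2;15;15;25m[48;2;35;35;50m🬰[38;2;15;15;25m[48;2;35;35;50m🬰[0m
[38;2;100;255;100m[48;2;100;255;100m [38;2;15;15;25m[48;2;100;255;100m🬸[38;2;35;35;50m[48;2;15;15;25m▌[38;2;15;15;25m[48;2;15;15;25m [38;2;23;23;35m[48;2;100;255;100m🬺[38;2;100;255;100m[48;2;15;15;25m🬬[38;2;100;255;100m[48;2;15;15;25m🬆[38;2;35;35;50m[48;2;15;15;25m▌[38;2;15;15;25m[48;2;15;15;25m [38;2;15;15;25m[48;2;35;35;50m▌[38;2;15;15;25m[48;2;15;15;25m [38;2;15;15;25m[48;2;15;15;25m [0m
</frame>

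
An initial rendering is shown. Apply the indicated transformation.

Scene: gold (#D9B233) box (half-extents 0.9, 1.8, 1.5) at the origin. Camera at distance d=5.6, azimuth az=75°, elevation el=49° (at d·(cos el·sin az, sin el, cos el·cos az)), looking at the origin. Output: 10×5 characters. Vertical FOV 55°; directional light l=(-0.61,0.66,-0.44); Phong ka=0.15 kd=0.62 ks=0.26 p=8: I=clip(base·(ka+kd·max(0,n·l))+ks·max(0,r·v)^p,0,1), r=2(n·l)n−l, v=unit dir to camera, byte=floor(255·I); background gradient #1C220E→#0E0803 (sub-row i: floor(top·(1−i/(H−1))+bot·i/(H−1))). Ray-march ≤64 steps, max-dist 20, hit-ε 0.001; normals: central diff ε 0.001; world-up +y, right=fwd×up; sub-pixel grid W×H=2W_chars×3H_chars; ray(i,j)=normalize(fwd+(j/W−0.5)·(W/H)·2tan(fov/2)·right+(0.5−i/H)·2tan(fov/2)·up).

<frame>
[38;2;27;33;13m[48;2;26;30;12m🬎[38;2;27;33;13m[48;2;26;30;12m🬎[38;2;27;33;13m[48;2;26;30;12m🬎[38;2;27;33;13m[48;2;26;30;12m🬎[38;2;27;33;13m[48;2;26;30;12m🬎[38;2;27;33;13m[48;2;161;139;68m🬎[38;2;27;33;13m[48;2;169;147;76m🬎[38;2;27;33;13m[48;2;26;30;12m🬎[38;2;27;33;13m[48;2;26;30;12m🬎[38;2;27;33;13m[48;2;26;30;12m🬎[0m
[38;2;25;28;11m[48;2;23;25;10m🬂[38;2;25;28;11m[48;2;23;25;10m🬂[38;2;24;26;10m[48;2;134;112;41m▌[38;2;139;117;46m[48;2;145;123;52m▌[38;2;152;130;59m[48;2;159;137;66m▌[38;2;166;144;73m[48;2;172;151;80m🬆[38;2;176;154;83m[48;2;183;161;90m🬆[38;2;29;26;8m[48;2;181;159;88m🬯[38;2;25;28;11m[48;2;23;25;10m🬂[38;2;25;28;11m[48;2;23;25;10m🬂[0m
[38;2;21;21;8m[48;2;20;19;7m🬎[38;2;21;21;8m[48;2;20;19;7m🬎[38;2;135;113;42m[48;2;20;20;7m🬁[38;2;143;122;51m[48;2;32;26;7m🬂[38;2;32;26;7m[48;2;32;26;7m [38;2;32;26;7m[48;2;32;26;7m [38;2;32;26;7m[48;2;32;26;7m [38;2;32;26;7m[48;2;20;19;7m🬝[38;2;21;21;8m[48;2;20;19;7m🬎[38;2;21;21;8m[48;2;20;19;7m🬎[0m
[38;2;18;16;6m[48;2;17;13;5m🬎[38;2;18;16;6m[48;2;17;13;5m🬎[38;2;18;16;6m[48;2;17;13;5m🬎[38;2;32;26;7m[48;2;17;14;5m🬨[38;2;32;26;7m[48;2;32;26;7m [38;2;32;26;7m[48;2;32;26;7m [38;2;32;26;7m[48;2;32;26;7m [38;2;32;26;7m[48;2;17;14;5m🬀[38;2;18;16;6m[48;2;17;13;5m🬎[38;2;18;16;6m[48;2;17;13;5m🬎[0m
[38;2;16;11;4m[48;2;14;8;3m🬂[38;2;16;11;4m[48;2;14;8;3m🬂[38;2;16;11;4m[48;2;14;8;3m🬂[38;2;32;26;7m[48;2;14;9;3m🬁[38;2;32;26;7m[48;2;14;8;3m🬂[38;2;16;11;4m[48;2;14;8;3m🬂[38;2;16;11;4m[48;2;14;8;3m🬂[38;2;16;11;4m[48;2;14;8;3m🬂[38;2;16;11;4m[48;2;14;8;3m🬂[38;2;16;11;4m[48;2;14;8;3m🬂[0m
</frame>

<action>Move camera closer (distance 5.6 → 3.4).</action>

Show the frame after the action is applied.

<frame>
[38;2;122;101;30m[48;2;124;102;31m🬝[38;2;124;102;31m[48;2;126;104;33m▌[38;2;128;106;35m[48;2;131;110;39m🬕[38;2;135;113;42m[48;2;140;118;47m🬕[38;2;142;120;49m[48;2;149;127;56m🬆[38;2;151;129;58m[48;2;160;138;67m🬆[38;2;158;136;65m[48;2;167;145;74m🬆[38;2;164;142;71m[48;2;32;26;7m🬝[38;2;161;139;68m[48;2;32;26;7m🬎[38;2;156;134;63m[48;2;32;26;7m🬎[0m
[38;2;123;101;30m[48;2;32;26;7m🬆[38;2;126;104;33m[48;2;32;26;7m🬂[38;2;131;110;39m[48;2;32;26;7m🬂[38;2;141;119;48m[48;2;32;26;7m🬂[38;2;32;26;7m[48;2;32;26;7m [38;2;32;26;7m[48;2;32;26;7m [38;2;32;26;7m[48;2;32;26;7m [38;2;32;26;7m[48;2;32;26;7m [38;2;32;26;7m[48;2;32;26;7m [38;2;32;26;7m[48;2;32;26;7m [0m
[38;2;32;26;7m[48;2;32;26;7m [38;2;32;26;7m[48;2;32;26;7m [38;2;32;26;7m[48;2;32;26;7m [38;2;32;26;7m[48;2;32;26;7m [38;2;32;26;7m[48;2;32;26;7m [38;2;32;26;7m[48;2;32;26;7m [38;2;32;26;7m[48;2;32;26;7m [38;2;32;26;7m[48;2;32;26;7m [38;2;32;26;7m[48;2;32;26;7m [38;2;32;26;7m[48;2;20;19;7m🬝[0m
[38;2;32;26;7m[48;2;17;13;5m🬊[38;2;32;26;7m[48;2;32;26;7m [38;2;32;26;7m[48;2;32;26;7m [38;2;32;26;7m[48;2;32;26;7m [38;2;32;26;7m[48;2;32;26;7m [38;2;32;26;7m[48;2;32;26;7m [38;2;32;26;7m[48;2;32;26;7m [38;2;32;26;7m[48;2;32;26;7m [38;2;32;26;7m[48;2;17;13;5m🬝[38;2;32;26;7m[48;2;17;14;5m🬀[0m
[38;2;16;11;4m[48;2;14;8;3m🬂[38;2;32;26;7m[48;2;14;9;3m🬁[38;2;32;26;7m[48;2;14;8;3m🬬[38;2;32;26;7m[48;2;32;26;7m [38;2;32;26;7m[48;2;32;26;7m [38;2;32;26;7m[48;2;14;8;3m🬝[38;2;32;26;7m[48;2;14;8;3m🬎[38;2;32;26;7m[48;2;14;8;3m🬂[38;2;16;11;4m[48;2;14;8;3m🬂[38;2;16;11;4m[48;2;14;8;3m🬂[0m
</frame>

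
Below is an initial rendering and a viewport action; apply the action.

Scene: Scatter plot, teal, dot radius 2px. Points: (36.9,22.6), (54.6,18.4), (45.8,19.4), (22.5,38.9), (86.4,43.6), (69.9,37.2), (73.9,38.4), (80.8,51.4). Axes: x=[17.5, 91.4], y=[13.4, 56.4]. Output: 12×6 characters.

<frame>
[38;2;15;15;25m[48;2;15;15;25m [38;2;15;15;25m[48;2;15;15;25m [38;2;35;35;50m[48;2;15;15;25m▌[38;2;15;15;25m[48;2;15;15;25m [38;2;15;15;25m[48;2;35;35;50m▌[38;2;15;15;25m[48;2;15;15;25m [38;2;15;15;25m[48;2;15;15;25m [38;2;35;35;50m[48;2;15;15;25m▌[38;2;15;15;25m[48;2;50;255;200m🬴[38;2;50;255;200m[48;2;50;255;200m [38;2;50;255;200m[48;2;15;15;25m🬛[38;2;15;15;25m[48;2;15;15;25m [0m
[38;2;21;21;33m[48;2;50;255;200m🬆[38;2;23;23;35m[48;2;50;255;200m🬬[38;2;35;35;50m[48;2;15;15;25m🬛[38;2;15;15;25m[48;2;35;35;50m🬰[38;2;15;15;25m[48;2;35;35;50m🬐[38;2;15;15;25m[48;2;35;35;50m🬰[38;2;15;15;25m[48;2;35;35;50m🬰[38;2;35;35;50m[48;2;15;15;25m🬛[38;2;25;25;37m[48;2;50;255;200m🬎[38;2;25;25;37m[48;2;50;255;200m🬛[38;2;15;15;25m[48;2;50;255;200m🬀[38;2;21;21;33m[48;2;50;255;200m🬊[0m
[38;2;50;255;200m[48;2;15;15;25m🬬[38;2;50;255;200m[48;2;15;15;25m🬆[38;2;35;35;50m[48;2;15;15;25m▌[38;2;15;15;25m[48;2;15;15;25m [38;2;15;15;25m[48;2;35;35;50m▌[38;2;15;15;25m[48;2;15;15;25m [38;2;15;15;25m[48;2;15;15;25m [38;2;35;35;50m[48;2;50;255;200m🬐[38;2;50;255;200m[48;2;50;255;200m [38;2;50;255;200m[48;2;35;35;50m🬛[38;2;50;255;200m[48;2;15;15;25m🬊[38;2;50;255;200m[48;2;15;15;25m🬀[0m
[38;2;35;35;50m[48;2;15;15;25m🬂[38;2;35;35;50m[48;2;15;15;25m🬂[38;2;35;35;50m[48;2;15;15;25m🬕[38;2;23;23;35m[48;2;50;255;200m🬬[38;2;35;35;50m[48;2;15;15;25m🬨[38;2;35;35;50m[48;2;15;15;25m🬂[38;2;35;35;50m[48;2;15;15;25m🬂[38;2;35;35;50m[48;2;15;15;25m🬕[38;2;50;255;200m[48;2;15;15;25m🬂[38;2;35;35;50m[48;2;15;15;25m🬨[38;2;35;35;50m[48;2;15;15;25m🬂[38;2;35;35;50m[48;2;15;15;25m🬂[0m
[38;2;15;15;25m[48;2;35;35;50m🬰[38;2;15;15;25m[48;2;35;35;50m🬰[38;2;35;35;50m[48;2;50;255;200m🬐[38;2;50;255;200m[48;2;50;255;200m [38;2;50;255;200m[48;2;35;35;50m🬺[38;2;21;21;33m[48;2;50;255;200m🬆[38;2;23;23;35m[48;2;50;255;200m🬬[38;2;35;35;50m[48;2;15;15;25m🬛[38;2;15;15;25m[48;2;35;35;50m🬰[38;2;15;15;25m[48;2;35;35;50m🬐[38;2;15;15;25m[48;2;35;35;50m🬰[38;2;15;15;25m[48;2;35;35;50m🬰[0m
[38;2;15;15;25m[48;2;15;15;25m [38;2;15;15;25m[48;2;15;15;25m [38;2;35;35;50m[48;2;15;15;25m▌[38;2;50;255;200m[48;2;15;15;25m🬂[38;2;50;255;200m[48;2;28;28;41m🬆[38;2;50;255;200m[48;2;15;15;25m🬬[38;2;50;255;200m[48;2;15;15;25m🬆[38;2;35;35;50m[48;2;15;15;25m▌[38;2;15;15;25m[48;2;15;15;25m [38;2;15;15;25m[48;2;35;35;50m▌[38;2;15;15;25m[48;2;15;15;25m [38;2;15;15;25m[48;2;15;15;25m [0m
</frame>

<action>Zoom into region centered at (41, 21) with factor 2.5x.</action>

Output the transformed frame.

<frame>
[38;2;15;15;25m[48;2;15;15;25m [38;2;15;15;25m[48;2;15;15;25m [38;2;35;35;50m[48;2;15;15;25m▌[38;2;15;15;25m[48;2;15;15;25m [38;2;15;15;25m[48;2;35;35;50m▌[38;2;15;15;25m[48;2;15;15;25m [38;2;15;15;25m[48;2;15;15;25m [38;2;35;35;50m[48;2;15;15;25m▌[38;2;15;15;25m[48;2;15;15;25m [38;2;15;15;25m[48;2;35;35;50m▌[38;2;15;15;25m[48;2;15;15;25m [38;2;15;15;25m[48;2;15;15;25m [0m
[38;2;15;15;25m[48;2;35;35;50m🬰[38;2;15;15;25m[48;2;35;35;50m🬰[38;2;35;35;50m[48;2;15;15;25m🬛[38;2;23;23;35m[48;2;50;255;200m🬝[38;2;28;28;41m[48;2;50;255;200m🬊[38;2;15;15;25m[48;2;35;35;50m🬰[38;2;15;15;25m[48;2;35;35;50m🬰[38;2;35;35;50m[48;2;15;15;25m🬛[38;2;15;15;25m[48;2;35;35;50m🬰[38;2;15;15;25m[48;2;35;35;50m🬐[38;2;15;15;25m[48;2;35;35;50m🬰[38;2;15;15;25m[48;2;35;35;50m🬰[0m
[38;2;15;15;25m[48;2;15;15;25m [38;2;15;15;25m[48;2;15;15;25m [38;2;35;35;50m[48;2;15;15;25m▌[38;2;50;255;200m[48;2;15;15;25m🬊[38;2;50;255;200m[48;2;35;35;50m🬝[38;2;50;255;200m[48;2;15;15;25m🬀[38;2;15;15;25m[48;2;15;15;25m [38;2;27;27;40m[48;2;50;255;200m🬝[38;2;15;15;25m[48;2;15;15;25m [38;2;15;15;25m[48;2;35;35;50m▌[38;2;15;15;25m[48;2;15;15;25m [38;2;15;15;25m[48;2;15;15;25m [0m
[38;2;35;35;50m[48;2;15;15;25m🬂[38;2;35;35;50m[48;2;15;15;25m🬂[38;2;35;35;50m[48;2;15;15;25m🬕[38;2;35;35;50m[48;2;15;15;25m🬂[38;2;35;35;50m[48;2;15;15;25m🬨[38;2;35;35;50m[48;2;15;15;25m🬂[38;2;23;23;35m[48;2;50;255;200m🬴[38;2;50;255;200m[48;2;50;255;200m [38;2;50;255;200m[48;2;25;25;37m🬛[38;2;35;35;50m[48;2;15;15;25m🬨[38;2;28;28;41m[48;2;50;255;200m🬆[38;2;50;255;200m[48;2;35;35;50m🬺[0m
[38;2;15;15;25m[48;2;35;35;50m🬰[38;2;15;15;25m[48;2;35;35;50m🬰[38;2;35;35;50m[48;2;15;15;25m🬛[38;2;15;15;25m[48;2;35;35;50m🬰[38;2;15;15;25m[48;2;35;35;50m🬐[38;2;15;15;25m[48;2;35;35;50m🬰[38;2;15;15;25m[48;2;35;35;50m🬰[38;2;50;255;200m[48;2;31;31;45m🬁[38;2;15;15;25m[48;2;35;35;50m🬰[38;2;15;15;25m[48;2;35;35;50m🬐[38;2;23;23;35m[48;2;50;255;200m🬺[38;2;50;255;200m[48;2;21;21;33m🬆[0m
[38;2;15;15;25m[48;2;15;15;25m [38;2;15;15;25m[48;2;15;15;25m [38;2;35;35;50m[48;2;15;15;25m▌[38;2;15;15;25m[48;2;15;15;25m [38;2;15;15;25m[48;2;35;35;50m▌[38;2;15;15;25m[48;2;15;15;25m [38;2;15;15;25m[48;2;15;15;25m [38;2;35;35;50m[48;2;15;15;25m▌[38;2;15;15;25m[48;2;15;15;25m [38;2;15;15;25m[48;2;35;35;50m▌[38;2;15;15;25m[48;2;15;15;25m [38;2;15;15;25m[48;2;15;15;25m [0m
</frame>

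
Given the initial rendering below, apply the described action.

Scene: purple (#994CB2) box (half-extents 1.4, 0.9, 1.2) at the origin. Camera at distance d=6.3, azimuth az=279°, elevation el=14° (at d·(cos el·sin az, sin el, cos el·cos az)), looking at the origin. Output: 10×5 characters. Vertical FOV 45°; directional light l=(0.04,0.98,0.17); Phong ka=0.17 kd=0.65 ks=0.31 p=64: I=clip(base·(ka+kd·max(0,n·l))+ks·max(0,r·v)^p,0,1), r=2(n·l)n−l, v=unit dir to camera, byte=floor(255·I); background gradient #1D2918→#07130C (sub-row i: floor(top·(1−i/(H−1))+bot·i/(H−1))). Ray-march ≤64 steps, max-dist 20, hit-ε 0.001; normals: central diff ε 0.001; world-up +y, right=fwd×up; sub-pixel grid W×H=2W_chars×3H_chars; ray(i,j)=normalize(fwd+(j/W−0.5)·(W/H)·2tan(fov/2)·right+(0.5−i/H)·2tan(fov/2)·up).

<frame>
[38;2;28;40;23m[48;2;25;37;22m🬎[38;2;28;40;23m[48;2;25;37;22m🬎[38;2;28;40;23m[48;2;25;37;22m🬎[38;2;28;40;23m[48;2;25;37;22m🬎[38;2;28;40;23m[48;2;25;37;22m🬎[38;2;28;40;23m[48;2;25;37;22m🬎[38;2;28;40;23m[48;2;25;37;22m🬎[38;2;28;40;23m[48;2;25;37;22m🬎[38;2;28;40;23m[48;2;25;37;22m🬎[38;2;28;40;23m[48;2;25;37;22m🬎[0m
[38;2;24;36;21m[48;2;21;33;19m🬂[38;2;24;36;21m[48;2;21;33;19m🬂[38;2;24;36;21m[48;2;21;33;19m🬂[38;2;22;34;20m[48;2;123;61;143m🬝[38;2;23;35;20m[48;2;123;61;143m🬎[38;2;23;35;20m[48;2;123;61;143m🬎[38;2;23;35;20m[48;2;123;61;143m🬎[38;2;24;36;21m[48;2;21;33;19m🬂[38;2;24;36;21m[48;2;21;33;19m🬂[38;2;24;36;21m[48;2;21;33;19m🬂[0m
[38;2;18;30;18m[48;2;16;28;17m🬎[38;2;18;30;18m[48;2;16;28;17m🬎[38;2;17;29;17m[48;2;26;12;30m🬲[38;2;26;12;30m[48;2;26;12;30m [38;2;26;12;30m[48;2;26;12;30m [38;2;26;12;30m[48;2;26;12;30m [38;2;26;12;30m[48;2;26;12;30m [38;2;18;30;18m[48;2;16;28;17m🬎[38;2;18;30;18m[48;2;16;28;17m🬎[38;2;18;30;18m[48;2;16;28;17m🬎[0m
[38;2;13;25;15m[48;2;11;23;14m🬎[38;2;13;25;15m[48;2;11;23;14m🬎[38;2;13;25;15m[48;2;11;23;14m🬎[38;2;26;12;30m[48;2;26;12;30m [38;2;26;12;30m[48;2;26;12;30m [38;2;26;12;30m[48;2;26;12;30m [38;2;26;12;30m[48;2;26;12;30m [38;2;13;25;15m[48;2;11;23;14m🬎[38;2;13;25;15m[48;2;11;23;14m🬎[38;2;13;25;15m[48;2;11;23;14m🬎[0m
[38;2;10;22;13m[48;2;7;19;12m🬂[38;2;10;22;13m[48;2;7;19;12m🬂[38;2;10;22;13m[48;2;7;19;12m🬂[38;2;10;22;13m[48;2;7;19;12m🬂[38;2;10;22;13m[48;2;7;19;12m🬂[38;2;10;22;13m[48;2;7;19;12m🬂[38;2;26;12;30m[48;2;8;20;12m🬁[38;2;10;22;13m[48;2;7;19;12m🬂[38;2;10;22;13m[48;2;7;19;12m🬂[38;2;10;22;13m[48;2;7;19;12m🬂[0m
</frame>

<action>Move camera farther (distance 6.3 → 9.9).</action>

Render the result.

<frame>
[38;2;28;40;23m[48;2;25;37;22m🬎[38;2;28;40;23m[48;2;25;37;22m🬎[38;2;28;40;23m[48;2;25;37;22m🬎[38;2;28;40;23m[48;2;25;37;22m🬎[38;2;28;40;23m[48;2;25;37;22m🬎[38;2;28;40;23m[48;2;25;37;22m🬎[38;2;28;40;23m[48;2;25;37;22m🬎[38;2;28;40;23m[48;2;25;37;22m🬎[38;2;28;40;23m[48;2;25;37;22m🬎[38;2;28;40;23m[48;2;25;37;22m🬎[0m
[38;2;24;36;21m[48;2;21;33;19m🬂[38;2;24;36;21m[48;2;21;33;19m🬂[38;2;24;36;21m[48;2;21;33;19m🬂[38;2;24;36;21m[48;2;21;33;19m🬂[38;2;24;36;21m[48;2;21;33;19m🬂[38;2;24;36;21m[48;2;21;33;19m🬂[38;2;24;36;21m[48;2;21;33;19m🬂[38;2;24;36;21m[48;2;21;33;19m🬂[38;2;24;36;21m[48;2;21;33;19m🬂[38;2;24;36;21m[48;2;21;33;19m🬂[0m
[38;2;18;30;18m[48;2;16;28;17m🬎[38;2;18;30;18m[48;2;16;28;17m🬎[38;2;18;30;18m[48;2;16;28;17m🬎[38;2;18;30;18m[48;2;16;28;17m🬎[38;2;123;61;143m[48;2;26;12;30m🬂[38;2;123;61;143m[48;2;26;12;30m🬂[38;2;123;61;143m[48;2;21;22;22m🬀[38;2;18;30;18m[48;2;16;28;17m🬎[38;2;18;30;18m[48;2;16;28;17m🬎[38;2;18;30;18m[48;2;16;28;17m🬎[0m
[38;2;13;25;15m[48;2;11;23;14m🬎[38;2;13;25;15m[48;2;11;23;14m🬎[38;2;13;25;15m[48;2;11;23;14m🬎[38;2;13;25;15m[48;2;11;23;14m🬎[38;2;26;12;30m[48;2;12;24;14m🬂[38;2;26;12;30m[48;2;11;23;14m🬎[38;2;26;12;30m[48;2;12;24;14m🬄[38;2;13;25;15m[48;2;11;23;14m🬎[38;2;13;25;15m[48;2;11;23;14m🬎[38;2;13;25;15m[48;2;11;23;14m🬎[0m
[38;2;10;22;13m[48;2;7;19;12m🬂[38;2;10;22;13m[48;2;7;19;12m🬂[38;2;10;22;13m[48;2;7;19;12m🬂[38;2;10;22;13m[48;2;7;19;12m🬂[38;2;10;22;13m[48;2;7;19;12m🬂[38;2;10;22;13m[48;2;7;19;12m🬂[38;2;10;22;13m[48;2;7;19;12m🬂[38;2;10;22;13m[48;2;7;19;12m🬂[38;2;10;22;13m[48;2;7;19;12m🬂[38;2;10;22;13m[48;2;7;19;12m🬂[0m
</frame>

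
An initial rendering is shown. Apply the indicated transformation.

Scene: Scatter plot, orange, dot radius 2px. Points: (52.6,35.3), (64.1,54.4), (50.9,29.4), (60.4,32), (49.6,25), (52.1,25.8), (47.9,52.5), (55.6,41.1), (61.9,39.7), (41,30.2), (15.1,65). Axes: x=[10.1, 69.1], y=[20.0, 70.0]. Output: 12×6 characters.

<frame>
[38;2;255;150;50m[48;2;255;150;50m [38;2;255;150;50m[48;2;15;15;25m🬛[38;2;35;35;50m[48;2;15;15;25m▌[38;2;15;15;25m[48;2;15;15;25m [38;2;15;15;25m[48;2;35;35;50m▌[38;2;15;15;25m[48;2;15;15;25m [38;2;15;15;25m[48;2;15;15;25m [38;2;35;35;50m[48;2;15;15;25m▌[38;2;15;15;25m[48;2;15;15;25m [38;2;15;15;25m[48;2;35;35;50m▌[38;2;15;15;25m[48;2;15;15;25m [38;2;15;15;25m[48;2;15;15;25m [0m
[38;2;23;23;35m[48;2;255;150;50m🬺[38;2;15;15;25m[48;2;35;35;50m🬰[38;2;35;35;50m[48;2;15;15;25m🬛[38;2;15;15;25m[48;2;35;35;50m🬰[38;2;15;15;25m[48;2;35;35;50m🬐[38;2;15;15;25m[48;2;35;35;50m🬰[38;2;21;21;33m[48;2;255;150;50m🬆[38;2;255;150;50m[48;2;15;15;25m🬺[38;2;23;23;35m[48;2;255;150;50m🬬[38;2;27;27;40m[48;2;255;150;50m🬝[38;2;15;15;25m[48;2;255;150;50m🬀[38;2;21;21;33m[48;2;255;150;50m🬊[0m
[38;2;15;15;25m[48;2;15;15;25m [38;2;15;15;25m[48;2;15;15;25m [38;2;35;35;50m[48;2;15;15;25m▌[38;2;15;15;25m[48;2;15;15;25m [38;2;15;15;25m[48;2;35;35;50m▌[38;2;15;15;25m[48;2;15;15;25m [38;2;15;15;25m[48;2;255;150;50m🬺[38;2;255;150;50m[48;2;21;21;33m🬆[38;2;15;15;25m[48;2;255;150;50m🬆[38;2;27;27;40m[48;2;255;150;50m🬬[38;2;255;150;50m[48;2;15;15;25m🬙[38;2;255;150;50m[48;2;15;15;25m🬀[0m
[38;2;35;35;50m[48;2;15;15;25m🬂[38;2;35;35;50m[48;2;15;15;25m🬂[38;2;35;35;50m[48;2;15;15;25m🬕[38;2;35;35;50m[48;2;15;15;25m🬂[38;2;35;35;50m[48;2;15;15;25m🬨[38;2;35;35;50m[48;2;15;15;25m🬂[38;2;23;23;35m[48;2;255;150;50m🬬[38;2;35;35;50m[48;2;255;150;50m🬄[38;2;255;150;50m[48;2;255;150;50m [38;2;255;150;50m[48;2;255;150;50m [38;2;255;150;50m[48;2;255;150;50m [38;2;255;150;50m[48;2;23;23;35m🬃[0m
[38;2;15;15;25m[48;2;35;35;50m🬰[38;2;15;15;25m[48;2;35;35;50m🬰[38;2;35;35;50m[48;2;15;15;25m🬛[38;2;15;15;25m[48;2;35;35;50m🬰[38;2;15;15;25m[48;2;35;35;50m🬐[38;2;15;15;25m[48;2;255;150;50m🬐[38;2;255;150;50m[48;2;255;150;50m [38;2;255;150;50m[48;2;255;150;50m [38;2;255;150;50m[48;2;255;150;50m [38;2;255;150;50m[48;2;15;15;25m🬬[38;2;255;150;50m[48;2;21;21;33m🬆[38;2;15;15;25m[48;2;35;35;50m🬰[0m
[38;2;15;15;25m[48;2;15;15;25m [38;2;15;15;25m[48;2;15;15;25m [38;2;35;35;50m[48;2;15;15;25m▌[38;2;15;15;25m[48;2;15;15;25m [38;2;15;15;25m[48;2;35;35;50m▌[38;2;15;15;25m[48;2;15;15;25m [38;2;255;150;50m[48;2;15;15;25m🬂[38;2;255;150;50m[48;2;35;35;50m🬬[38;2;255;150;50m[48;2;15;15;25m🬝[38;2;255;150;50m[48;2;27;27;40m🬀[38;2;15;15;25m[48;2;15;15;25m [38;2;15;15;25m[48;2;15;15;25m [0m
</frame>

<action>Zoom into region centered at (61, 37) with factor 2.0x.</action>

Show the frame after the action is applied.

<frame>
[38;2;15;15;25m[48;2;15;15;25m [38;2;15;15;25m[48;2;15;15;25m [38;2;35;35;50m[48;2;15;15;25m▌[38;2;15;15;25m[48;2;15;15;25m [38;2;15;15;25m[48;2;35;35;50m▌[38;2;15;15;25m[48;2;15;15;25m [38;2;15;15;25m[48;2;15;15;25m [38;2;35;35;50m[48;2;15;15;25m▌[38;2;15;15;25m[48;2;15;15;25m [38;2;15;15;25m[48;2;35;35;50m▌[38;2;15;15;25m[48;2;15;15;25m [38;2;15;15;25m[48;2;15;15;25m [0m
[38;2;15;15;25m[48;2;35;35;50m🬰[38;2;15;15;25m[48;2;35;35;50m🬰[38;2;31;31;45m[48;2;255;150;50m🬝[38;2;15;15;25m[48;2;255;150;50m🬀[38;2;28;28;41m[48;2;255;150;50m🬊[38;2;23;23;35m[48;2;255;150;50m🬝[38;2;21;21;33m[48;2;255;150;50m🬊[38;2;35;35;50m[48;2;15;15;25m🬛[38;2;15;15;25m[48;2;35;35;50m🬰[38;2;15;15;25m[48;2;35;35;50m🬐[38;2;15;15;25m[48;2;35;35;50m🬰[38;2;15;15;25m[48;2;35;35;50m🬰[0m
[38;2;15;15;25m[48;2;15;15;25m [38;2;15;15;25m[48;2;255;150;50m🬝[38;2;21;21;33m[48;2;255;150;50m🬊[38;2;255;150;50m[48;2;15;15;25m🬊[38;2;255;150;50m[48;2;27;27;40m🬀[38;2;255;150;50m[48;2;15;15;25m🬊[38;2;255;150;50m[48;2;15;15;25m🬝[38;2;255;150;50m[48;2;23;23;35m🬀[38;2;15;15;25m[48;2;15;15;25m [38;2;15;15;25m[48;2;35;35;50m▌[38;2;15;15;25m[48;2;15;15;25m [38;2;15;15;25m[48;2;15;15;25m [0m
[38;2;35;35;50m[48;2;15;15;25m🬂[38;2;255;150;50m[48;2;15;15;25m🬨[38;2;255;150;50m[48;2;15;15;25m🬝[38;2;255;150;50m[48;2;19;19;30m🬀[38;2;27;27;40m[48;2;255;150;50m🬝[38;2;35;35;50m[48;2;255;150;50m🬀[38;2;255;150;50m[48;2;28;28;41m🬱[38;2;35;35;50m[48;2;15;15;25m🬕[38;2;35;35;50m[48;2;15;15;25m🬂[38;2;35;35;50m[48;2;15;15;25m🬨[38;2;35;35;50m[48;2;15;15;25m🬂[38;2;35;35;50m[48;2;15;15;25m🬂[0m
[38;2;19;19;30m[48;2;255;150;50m🬴[38;2;255;150;50m[48;2;255;150;50m [38;2;255;150;50m[48;2;15;15;25m🬛[38;2;15;15;25m[48;2;35;35;50m🬰[38;2;15;15;25m[48;2;35;35;50m🬐[38;2;255;150;50m[48;2;21;21;33m🬊[38;2;255;150;50m[48;2;23;23;35m🬀[38;2;35;35;50m[48;2;15;15;25m🬛[38;2;15;15;25m[48;2;35;35;50m🬰[38;2;15;15;25m[48;2;35;35;50m🬐[38;2;15;15;25m[48;2;35;35;50m🬰[38;2;15;15;25m[48;2;35;35;50m🬰[0m
[38;2;15;15;25m[48;2;255;150;50m🬐[38;2;255;150;50m[48;2;255;150;50m [38;2;255;150;50m[48;2;255;150;50m [38;2;15;15;25m[48;2;255;150;50m🬸[38;2;15;15;25m[48;2;35;35;50m▌[38;2;15;15;25m[48;2;15;15;25m [38;2;15;15;25m[48;2;15;15;25m [38;2;35;35;50m[48;2;15;15;25m▌[38;2;15;15;25m[48;2;15;15;25m [38;2;15;15;25m[48;2;35;35;50m▌[38;2;15;15;25m[48;2;15;15;25m [38;2;15;15;25m[48;2;15;15;25m [0m
</frame>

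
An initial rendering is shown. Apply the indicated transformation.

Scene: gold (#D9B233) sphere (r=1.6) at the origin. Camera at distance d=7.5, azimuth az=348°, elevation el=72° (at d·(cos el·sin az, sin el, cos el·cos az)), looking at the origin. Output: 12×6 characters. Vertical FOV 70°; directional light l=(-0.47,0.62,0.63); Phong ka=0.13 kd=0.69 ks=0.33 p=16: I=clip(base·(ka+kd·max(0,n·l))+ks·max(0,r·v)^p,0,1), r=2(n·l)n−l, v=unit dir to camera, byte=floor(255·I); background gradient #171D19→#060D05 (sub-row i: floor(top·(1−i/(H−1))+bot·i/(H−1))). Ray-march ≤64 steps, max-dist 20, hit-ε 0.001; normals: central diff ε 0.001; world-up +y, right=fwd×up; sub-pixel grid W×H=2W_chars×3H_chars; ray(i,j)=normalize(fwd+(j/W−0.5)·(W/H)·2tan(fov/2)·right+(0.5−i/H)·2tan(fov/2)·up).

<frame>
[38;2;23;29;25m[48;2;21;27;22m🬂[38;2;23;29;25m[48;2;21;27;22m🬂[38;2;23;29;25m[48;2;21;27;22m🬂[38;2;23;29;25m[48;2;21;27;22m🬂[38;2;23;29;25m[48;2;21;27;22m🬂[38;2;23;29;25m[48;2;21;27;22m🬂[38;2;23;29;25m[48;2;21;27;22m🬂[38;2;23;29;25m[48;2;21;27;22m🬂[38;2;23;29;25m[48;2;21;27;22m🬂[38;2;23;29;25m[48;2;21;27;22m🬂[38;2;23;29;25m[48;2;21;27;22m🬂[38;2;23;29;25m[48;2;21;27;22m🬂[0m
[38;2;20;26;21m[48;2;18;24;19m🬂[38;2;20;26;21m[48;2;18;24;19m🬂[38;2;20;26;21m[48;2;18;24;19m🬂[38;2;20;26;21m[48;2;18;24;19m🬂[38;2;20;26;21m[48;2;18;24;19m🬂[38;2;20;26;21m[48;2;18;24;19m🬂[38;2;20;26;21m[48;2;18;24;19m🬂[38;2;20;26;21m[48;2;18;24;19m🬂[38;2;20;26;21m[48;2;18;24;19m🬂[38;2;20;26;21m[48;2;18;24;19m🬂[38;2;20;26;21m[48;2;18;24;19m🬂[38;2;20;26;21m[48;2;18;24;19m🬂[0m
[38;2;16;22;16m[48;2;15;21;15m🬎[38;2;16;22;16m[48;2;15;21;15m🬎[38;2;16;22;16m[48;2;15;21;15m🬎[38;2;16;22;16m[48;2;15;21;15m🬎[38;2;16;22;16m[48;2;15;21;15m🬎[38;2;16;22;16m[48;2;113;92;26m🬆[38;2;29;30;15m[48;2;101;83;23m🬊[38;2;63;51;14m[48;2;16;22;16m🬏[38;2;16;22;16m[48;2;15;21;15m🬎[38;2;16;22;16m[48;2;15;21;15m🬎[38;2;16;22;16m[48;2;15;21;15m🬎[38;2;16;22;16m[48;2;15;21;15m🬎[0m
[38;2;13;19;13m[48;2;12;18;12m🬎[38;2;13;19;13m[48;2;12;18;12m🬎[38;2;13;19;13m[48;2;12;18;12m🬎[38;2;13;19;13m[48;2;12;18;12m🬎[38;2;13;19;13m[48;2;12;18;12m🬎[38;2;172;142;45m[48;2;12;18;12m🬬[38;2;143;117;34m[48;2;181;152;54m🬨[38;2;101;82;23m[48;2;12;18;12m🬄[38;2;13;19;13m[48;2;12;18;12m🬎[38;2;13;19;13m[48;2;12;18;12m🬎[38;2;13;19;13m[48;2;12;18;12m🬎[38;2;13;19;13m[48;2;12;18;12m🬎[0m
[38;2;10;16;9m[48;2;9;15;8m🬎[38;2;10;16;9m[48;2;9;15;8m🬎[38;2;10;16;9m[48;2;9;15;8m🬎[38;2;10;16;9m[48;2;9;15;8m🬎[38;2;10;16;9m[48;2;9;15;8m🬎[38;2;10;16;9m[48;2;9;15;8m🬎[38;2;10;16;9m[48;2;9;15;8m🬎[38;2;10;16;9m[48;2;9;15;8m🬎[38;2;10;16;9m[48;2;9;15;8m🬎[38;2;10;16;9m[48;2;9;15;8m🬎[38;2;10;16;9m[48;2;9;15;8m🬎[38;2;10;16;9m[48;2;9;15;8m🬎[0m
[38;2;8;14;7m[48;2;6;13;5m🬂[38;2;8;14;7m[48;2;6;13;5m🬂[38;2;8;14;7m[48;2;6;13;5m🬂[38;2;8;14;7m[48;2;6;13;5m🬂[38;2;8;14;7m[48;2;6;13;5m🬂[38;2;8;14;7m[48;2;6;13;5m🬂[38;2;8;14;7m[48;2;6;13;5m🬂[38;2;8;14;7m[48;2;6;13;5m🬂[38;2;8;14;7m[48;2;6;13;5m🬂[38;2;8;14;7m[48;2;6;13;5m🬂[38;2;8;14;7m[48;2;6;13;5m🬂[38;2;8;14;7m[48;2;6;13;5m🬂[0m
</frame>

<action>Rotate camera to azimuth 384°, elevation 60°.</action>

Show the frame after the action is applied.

<frame>
[38;2;23;29;25m[48;2;21;27;22m🬂[38;2;23;29;25m[48;2;21;27;22m🬂[38;2;23;29;25m[48;2;21;27;22m🬂[38;2;23;29;25m[48;2;21;27;22m🬂[38;2;23;29;25m[48;2;21;27;22m🬂[38;2;23;29;25m[48;2;21;27;22m🬂[38;2;23;29;25m[48;2;21;27;22m🬂[38;2;23;29;25m[48;2;21;27;22m🬂[38;2;23;29;25m[48;2;21;27;22m🬂[38;2;23;29;25m[48;2;21;27;22m🬂[38;2;23;29;25m[48;2;21;27;22m🬂[38;2;23;29;25m[48;2;21;27;22m🬂[0m
[38;2;20;26;21m[48;2;18;24;19m🬂[38;2;20;26;21m[48;2;18;24;19m🬂[38;2;20;26;21m[48;2;18;24;19m🬂[38;2;20;26;21m[48;2;18;24;19m🬂[38;2;20;26;21m[48;2;18;24;19m🬂[38;2;20;26;21m[48;2;18;24;19m🬂[38;2;20;26;21m[48;2;18;24;19m🬂[38;2;20;26;21m[48;2;18;24;19m🬂[38;2;20;26;21m[48;2;18;24;19m🬂[38;2;20;26;21m[48;2;18;24;19m🬂[38;2;20;26;21m[48;2;18;24;19m🬂[38;2;20;26;21m[48;2;18;24;19m🬂[0m
[38;2;16;22;16m[48;2;15;21;15m🬎[38;2;16;22;16m[48;2;15;21;15m🬎[38;2;16;22;16m[48;2;15;21;15m🬎[38;2;16;22;16m[48;2;15;21;15m🬎[38;2;16;22;16m[48;2;15;21;15m🬎[38;2;16;22;16m[48;2;154;127;36m🬆[38;2;35;35;17m[48;2;113;93;26m🬊[38;2;42;35;10m[48;2;16;22;16m🬏[38;2;16;22;16m[48;2;15;21;15m🬎[38;2;16;22;16m[48;2;15;21;15m🬎[38;2;16;22;16m[48;2;15;21;15m🬎[38;2;16;22;16m[48;2;15;21;15m🬎[0m
[38;2;13;19;13m[48;2;12;18;12m🬎[38;2;13;19;13m[48;2;12;18;12m🬎[38;2;13;19;13m[48;2;12;18;12m🬎[38;2;13;19;13m[48;2;12;18;12m🬎[38;2;13;19;13m[48;2;12;18;12m🬎[38;2;188;158;60m[48;2;76;66;22m🬎[38;2;129;106;30m[48;2;92;75;21m▌[38;2;48;39;11m[48;2;12;18;12m🬄[38;2;13;19;13m[48;2;12;18;12m🬎[38;2;13;19;13m[48;2;12;18;12m🬎[38;2;13;19;13m[48;2;12;18;12m🬎[38;2;13;19;13m[48;2;12;18;12m🬎[0m
[38;2;10;16;9m[48;2;9;15;8m🬎[38;2;10;16;9m[48;2;9;15;8m🬎[38;2;10;16;9m[48;2;9;15;8m🬎[38;2;10;16;9m[48;2;9;15;8m🬎[38;2;10;16;9m[48;2;9;15;8m🬎[38;2;10;16;9m[48;2;9;15;8m🬎[38;2;10;16;9m[48;2;9;15;8m🬎[38;2;10;16;9m[48;2;9;15;8m🬎[38;2;10;16;9m[48;2;9;15;8m🬎[38;2;10;16;9m[48;2;9;15;8m🬎[38;2;10;16;9m[48;2;9;15;8m🬎[38;2;10;16;9m[48;2;9;15;8m🬎[0m
[38;2;8;14;7m[48;2;6;13;5m🬂[38;2;8;14;7m[48;2;6;13;5m🬂[38;2;8;14;7m[48;2;6;13;5m🬂[38;2;8;14;7m[48;2;6;13;5m🬂[38;2;8;14;7m[48;2;6;13;5m🬂[38;2;8;14;7m[48;2;6;13;5m🬂[38;2;8;14;7m[48;2;6;13;5m🬂[38;2;8;14;7m[48;2;6;13;5m🬂[38;2;8;14;7m[48;2;6;13;5m🬂[38;2;8;14;7m[48;2;6;13;5m🬂[38;2;8;14;7m[48;2;6;13;5m🬂[38;2;8;14;7m[48;2;6;13;5m🬂[0m
</frame>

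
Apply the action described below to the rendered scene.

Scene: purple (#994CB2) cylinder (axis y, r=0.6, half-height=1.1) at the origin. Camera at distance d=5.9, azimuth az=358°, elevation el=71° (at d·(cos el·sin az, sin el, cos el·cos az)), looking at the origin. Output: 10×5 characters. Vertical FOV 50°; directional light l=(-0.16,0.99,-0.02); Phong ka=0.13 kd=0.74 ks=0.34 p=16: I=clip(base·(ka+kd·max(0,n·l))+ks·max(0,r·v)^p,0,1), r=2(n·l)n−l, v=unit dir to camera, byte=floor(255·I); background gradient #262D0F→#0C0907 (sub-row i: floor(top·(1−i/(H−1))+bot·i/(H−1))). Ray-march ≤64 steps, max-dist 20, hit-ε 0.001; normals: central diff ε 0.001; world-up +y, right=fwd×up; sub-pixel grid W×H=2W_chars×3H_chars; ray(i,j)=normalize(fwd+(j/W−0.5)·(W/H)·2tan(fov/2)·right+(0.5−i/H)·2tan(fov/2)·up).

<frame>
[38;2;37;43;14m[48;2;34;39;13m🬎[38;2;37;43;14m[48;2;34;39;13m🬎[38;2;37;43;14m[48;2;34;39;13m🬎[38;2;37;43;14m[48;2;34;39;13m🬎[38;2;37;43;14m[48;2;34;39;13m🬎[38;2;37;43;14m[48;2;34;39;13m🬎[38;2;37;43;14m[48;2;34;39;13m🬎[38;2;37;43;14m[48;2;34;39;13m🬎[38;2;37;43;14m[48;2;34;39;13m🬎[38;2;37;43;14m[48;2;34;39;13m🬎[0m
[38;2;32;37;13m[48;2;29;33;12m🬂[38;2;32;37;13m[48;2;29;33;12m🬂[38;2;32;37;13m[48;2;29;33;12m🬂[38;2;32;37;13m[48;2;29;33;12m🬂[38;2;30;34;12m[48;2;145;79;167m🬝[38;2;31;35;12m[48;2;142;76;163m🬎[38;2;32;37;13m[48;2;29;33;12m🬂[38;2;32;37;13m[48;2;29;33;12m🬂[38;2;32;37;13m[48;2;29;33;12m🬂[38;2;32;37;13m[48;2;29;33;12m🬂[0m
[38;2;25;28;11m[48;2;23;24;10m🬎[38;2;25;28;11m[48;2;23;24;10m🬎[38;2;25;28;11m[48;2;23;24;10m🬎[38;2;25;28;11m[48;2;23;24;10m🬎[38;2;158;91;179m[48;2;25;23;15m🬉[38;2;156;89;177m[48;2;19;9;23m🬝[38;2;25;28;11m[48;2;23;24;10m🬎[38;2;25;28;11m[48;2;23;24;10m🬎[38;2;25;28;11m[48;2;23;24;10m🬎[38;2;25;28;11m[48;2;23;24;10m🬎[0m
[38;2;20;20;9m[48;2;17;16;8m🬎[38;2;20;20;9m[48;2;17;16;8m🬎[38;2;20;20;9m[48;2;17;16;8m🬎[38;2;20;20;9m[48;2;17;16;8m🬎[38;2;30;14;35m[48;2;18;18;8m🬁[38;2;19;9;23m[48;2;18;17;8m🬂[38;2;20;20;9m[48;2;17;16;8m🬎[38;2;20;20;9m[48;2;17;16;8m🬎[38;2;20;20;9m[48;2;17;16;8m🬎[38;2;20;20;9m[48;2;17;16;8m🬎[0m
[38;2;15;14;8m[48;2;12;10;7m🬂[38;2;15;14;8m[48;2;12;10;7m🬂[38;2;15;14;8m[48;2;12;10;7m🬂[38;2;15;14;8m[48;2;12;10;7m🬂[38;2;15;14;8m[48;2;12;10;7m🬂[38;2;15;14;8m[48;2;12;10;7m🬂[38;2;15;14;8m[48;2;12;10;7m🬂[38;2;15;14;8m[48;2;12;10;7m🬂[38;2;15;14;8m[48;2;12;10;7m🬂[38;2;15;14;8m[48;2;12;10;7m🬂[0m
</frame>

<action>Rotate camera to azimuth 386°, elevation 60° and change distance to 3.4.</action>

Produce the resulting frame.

<frame>
[38;2;37;43;14m[48;2;34;39;13m🬎[38;2;37;43;14m[48;2;34;39;13m🬎[38;2;37;43;14m[48;2;34;39;13m🬎[38;2;37;43;14m[48;2;34;39;13m🬎[38;2;37;43;14m[48;2;132;66;154m🬎[38;2;37;43;14m[48;2;132;65;153m🬎[38;2;132;65;153m[48;2;36;42;14m🬏[38;2;37;43;14m[48;2;34;39;13m🬎[38;2;37;43;14m[48;2;34;39;13m🬎[38;2;37;43;14m[48;2;34;39;13m🬎[0m
[38;2;32;37;13m[48;2;29;33;12m🬂[38;2;32;37;13m[48;2;29;33;12m🬂[38;2;32;37;13m[48;2;29;33;12m🬂[38;2;30;34;12m[48;2;134;68;156m▌[38;2;133;66;154m[48;2;136;70;158m🬎[38;2;132;66;154m[48;2;135;68;156m🬎[38;2;132;66;153m[48;2;133;67;155m🬎[38;2;32;37;13m[48;2;29;33;12m🬂[38;2;32;37;13m[48;2;29;33;12m🬂[38;2;32;37;13m[48;2;29;33;12m🬂[0m
[38;2;25;28;11m[48;2;23;24;10m🬎[38;2;25;28;11m[48;2;23;24;10m🬎[38;2;25;28;11m[48;2;23;24;10m🬎[38;2;141;74;162m[48;2;24;23;14m🬁[38;2;19;9;23m[48;2;142;76;164m🬱[38;2;140;74;162m[48;2;19;9;23m🬎[38;2;135;69;157m[48;2;20;12;19m🬂[38;2;25;28;11m[48;2;23;24;10m🬎[38;2;25;28;11m[48;2;23;24;10m🬎[38;2;25;28;11m[48;2;23;24;10m🬎[0m
[38;2;20;20;9m[48;2;17;16;8m🬎[38;2;20;20;9m[48;2;17;16;8m🬎[38;2;20;20;9m[48;2;17;16;8m🬎[38;2;20;20;9m[48;2;17;16;8m🬎[38;2;20;9;24m[48;2;17;16;8m🬬[38;2;19;9;23m[48;2;19;9;23m [38;2;19;9;23m[48;2;18;18;8m🬄[38;2;20;20;9m[48;2;17;16;8m🬎[38;2;20;20;9m[48;2;17;16;8m🬎[38;2;20;20;9m[48;2;17;16;8m🬎[0m
[38;2;15;14;8m[48;2;12;10;7m🬂[38;2;15;14;8m[48;2;12;10;7m🬂[38;2;15;14;8m[48;2;12;10;7m🬂[38;2;15;14;8m[48;2;12;10;7m🬂[38;2;15;14;8m[48;2;12;10;7m🬂[38;2;15;14;8m[48;2;12;10;7m🬂[38;2;15;14;8m[48;2;12;10;7m🬂[38;2;15;14;8m[48;2;12;10;7m🬂[38;2;15;14;8m[48;2;12;10;7m🬂[38;2;15;14;8m[48;2;12;10;7m🬂[0m
</frame>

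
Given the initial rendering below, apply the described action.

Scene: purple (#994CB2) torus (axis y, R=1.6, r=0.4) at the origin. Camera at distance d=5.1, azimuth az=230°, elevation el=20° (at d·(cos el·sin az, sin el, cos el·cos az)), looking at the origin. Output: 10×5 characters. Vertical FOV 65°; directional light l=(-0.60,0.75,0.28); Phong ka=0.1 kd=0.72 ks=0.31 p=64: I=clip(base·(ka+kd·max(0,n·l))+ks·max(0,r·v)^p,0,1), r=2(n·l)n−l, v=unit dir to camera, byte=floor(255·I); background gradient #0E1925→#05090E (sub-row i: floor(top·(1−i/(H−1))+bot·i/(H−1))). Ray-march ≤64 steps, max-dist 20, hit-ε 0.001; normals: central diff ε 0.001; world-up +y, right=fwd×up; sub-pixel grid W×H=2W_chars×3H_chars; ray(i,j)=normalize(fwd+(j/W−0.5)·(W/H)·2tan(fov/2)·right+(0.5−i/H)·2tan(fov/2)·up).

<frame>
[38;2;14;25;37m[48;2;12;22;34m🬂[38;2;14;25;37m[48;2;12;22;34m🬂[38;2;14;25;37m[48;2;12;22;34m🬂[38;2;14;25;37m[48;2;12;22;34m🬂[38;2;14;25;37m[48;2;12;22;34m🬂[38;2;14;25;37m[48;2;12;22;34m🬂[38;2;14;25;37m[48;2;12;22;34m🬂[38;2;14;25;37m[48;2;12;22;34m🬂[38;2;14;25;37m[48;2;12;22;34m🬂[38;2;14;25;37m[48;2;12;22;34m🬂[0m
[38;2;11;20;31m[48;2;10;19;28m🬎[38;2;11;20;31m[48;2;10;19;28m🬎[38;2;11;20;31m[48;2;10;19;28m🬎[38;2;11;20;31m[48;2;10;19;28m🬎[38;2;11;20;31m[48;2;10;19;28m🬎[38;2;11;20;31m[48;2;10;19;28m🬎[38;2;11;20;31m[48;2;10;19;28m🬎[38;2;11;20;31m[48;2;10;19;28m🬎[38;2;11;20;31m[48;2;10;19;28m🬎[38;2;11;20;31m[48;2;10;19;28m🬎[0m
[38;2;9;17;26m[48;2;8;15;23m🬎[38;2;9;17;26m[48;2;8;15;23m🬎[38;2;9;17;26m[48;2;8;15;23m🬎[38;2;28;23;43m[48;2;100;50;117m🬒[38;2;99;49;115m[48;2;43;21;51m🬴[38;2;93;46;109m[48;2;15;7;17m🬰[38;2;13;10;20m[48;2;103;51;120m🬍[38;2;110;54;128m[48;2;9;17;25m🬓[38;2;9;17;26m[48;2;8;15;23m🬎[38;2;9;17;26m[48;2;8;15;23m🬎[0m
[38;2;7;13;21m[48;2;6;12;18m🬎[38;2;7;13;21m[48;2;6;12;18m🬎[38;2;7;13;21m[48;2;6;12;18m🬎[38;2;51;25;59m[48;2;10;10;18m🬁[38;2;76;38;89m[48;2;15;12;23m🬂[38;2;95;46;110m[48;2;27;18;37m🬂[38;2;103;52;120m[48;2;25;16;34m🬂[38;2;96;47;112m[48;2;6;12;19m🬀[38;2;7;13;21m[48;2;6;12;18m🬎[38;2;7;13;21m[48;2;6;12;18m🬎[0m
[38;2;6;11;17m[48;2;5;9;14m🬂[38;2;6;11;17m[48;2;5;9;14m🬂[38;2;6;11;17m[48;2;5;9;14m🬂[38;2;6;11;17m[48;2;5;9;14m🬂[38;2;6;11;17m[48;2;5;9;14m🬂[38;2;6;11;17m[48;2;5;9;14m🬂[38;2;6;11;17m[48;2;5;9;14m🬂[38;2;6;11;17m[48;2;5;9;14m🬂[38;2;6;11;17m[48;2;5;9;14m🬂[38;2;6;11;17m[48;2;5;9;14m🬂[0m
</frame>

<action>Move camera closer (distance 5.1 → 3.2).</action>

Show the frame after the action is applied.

<frame>
[38;2;14;25;37m[48;2;12;22;34m🬂[38;2;14;25;37m[48;2;12;22;34m🬂[38;2;14;25;37m[48;2;12;22;34m🬂[38;2;14;25;37m[48;2;12;22;34m🬂[38;2;14;25;37m[48;2;12;22;34m🬂[38;2;14;25;37m[48;2;12;22;34m🬂[38;2;14;25;37m[48;2;12;22;34m🬂[38;2;14;25;37m[48;2;12;22;34m🬂[38;2;14;25;37m[48;2;12;22;34m🬂[38;2;14;25;37m[48;2;12;22;34m🬂[0m
[38;2;11;20;31m[48;2;10;19;28m🬎[38;2;11;20;31m[48;2;10;19;28m🬎[38;2;11;20;31m[48;2;10;19;28m🬎[38;2;11;20;31m[48;2;10;19;28m🬎[38;2;11;20;31m[48;2;10;19;28m🬎[38;2;11;20;31m[48;2;10;19;28m🬎[38;2;11;20;31m[48;2;10;19;28m🬎[38;2;11;20;31m[48;2;10;19;28m🬎[38;2;11;20;31m[48;2;10;19;28m🬎[38;2;11;20;31m[48;2;10;19;28m🬎[0m
[38;2;9;17;26m[48;2;8;15;23m🬎[38;2;10;18;27m[48;2;80;40;94m🬂[38;2;114;56;133m[48;2;100;49;116m🬉[38;2;114;56;132m[48;2;28;21;42m🬆[38;2;109;58;125m[48;2;16;13;25m🬂[38;2;63;31;74m[48;2;11;11;20m🬂[38;2;39;19;46m[48;2;11;11;20m🬂[38;2;20;12;26m[48;2;73;36;85m🬛[38;2;32;22;45m[48;2;100;49;117m🬅[38;2;122;60;141m[48;2;9;17;25m🬓[0m
[38;2;27;13;32m[48;2;8;11;19m🬁[38;2;69;34;80m[48;2;39;19;46m🬊[38;2;88;43;102m[48;2;68;33;79m🬊[38;2;94;46;109m[48;2;79;39;92m🬎[38;2;98;49;115m[48;2;88;44;103m🬎[38;2;102;50;118m[48;2;94;46;110m🬎[38;2;113;59;131m[48;2;102;50;119m🬇[38;2;139;83;157m[48;2;106;52;123m🬋[38;2;114;57;133m[48;2;102;50;118m🬎[38;2;108;53;126m[48;2;6;12;18m🬝[0m
[38;2;6;11;17m[48;2;5;9;14m🬂[38;2;20;10;23m[48;2;5;9;15m🬁[38;2;44;22;52m[48;2;12;9;18m🬂[38;2;56;28;66m[48;2;22;10;25m🬊[38;2;64;31;74m[48;2;23;11;27m🬎[38;2;72;35;84m[48;2;33;16;38m🬎[38;2;76;37;88m[48;2;32;16;38m🬎[38;2;76;37;88m[48;2;10;8;16m🬎[38;2;72;35;84m[48;2;5;9;14m🬆[38;2;6;11;17m[48;2;5;9;14m🬂[0m
</frame>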